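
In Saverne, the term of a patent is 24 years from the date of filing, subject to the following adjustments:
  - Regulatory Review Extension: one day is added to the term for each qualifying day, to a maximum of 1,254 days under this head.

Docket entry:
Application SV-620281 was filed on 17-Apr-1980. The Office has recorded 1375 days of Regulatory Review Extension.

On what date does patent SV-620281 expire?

September 23, 2007

Base term: filing date + 24 years → 17 April 2004.
Regulatory Review Extension: 1375 days claimed exceeds the 1254-day cap, so +1254 days → 23 September 2007.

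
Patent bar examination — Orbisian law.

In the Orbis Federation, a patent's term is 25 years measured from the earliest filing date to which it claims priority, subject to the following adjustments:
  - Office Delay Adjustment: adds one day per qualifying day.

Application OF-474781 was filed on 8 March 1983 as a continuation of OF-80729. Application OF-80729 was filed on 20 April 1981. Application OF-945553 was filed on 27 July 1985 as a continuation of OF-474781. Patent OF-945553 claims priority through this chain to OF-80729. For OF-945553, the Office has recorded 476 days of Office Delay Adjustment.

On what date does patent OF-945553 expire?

Earliest priority filing: 20 April 1981.
Base term: 20 April 1981 + 25 years → 20 April 2006.
Office Delay Adjustment: +476 days → 9 August 2007.

2007-08-09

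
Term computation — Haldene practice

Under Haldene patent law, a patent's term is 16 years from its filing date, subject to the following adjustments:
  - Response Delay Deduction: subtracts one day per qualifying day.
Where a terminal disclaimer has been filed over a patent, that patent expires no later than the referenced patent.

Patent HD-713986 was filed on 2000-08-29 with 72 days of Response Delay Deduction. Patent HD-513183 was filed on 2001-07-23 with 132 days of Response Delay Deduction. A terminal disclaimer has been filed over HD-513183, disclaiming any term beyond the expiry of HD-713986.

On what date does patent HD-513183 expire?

June 18, 2016

Natural term of HD-513183:
  Base: filing + 16 years → 23 July 2017.
  Response Delay Deduction: −132 days → 13 March 2017.
Expiry of referenced patent HD-713986:
  Base: filing + 16 years → 29 August 2016.
  Response Delay Deduction: −72 days → 18 June 2016.
Terminal disclaimer: HD-513183 expires on the earlier of 13 March 2017 and 18 June 2016.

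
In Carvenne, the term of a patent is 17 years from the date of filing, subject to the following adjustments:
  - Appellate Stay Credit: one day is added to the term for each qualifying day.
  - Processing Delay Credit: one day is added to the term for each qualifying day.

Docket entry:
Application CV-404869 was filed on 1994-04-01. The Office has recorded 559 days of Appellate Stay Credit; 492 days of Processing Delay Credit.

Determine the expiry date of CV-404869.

Base term: filing date + 17 years → 1 April 2011.
Appellate Stay Credit: +559 days → 11 October 2012.
Processing Delay Credit: +492 days → 15 February 2014.

2014-02-15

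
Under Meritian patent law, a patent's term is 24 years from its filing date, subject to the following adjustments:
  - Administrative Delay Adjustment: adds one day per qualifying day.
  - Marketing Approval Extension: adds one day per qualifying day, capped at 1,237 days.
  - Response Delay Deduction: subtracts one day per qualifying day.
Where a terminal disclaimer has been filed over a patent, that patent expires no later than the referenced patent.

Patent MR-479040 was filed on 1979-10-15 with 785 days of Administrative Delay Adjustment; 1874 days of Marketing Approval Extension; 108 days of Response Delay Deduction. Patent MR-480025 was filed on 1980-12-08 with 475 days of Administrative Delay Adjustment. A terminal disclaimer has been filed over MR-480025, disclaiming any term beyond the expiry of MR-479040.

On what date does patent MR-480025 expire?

2006-03-28

Natural term of MR-480025:
  Base: filing + 24 years → 8 December 2004.
  Administrative Delay Adjustment: +475 days → 28 March 2006.
Expiry of referenced patent MR-479040:
  Base: filing + 24 years → 15 October 2003.
  Administrative Delay Adjustment: +785 days → 8 December 2005.
  Marketing Approval Extension: 1874 days claimed exceeds the 1237-day cap, so +1237 days → 28 April 2009.
  Response Delay Deduction: −108 days → 10 January 2009.
Terminal disclaimer: MR-480025 expires on the earlier of 28 March 2006 and 10 January 2009.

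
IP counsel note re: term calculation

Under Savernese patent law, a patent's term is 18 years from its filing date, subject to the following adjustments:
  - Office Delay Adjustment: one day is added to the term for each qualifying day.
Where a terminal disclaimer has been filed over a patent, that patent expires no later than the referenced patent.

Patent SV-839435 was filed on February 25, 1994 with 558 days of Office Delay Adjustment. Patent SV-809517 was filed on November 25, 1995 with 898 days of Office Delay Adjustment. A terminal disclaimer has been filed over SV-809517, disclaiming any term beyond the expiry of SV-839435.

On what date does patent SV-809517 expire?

Natural term of SV-809517:
  Base: filing + 18 years → 25 November 2013.
  Office Delay Adjustment: +898 days → 11 May 2016.
Expiry of referenced patent SV-839435:
  Base: filing + 18 years → 25 February 2012.
  Office Delay Adjustment: +558 days → 5 September 2013.
Terminal disclaimer: SV-809517 expires on the earlier of 11 May 2016 and 5 September 2013.

September 5, 2013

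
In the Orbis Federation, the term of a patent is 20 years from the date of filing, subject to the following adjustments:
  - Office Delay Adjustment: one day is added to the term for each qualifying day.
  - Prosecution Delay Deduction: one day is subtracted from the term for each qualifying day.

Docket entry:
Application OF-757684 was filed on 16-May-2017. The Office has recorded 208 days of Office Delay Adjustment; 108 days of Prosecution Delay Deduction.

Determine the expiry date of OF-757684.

2037-08-24

Base term: filing date + 20 years → 16 May 2037.
Office Delay Adjustment: +208 days → 10 December 2037.
Prosecution Delay Deduction: −108 days → 24 August 2037.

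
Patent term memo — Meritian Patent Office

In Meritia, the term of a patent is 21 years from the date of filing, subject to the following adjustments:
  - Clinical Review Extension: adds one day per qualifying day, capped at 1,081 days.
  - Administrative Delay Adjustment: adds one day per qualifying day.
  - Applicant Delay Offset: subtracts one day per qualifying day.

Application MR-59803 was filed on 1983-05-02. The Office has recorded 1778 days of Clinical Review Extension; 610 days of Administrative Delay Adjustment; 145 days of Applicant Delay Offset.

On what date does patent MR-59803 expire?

July 26, 2008

Base term: filing date + 21 years → 2 May 2004.
Clinical Review Extension: 1778 days claimed exceeds the 1081-day cap, so +1081 days → 18 April 2007.
Administrative Delay Adjustment: +610 days → 18 December 2008.
Applicant Delay Offset: −145 days → 26 July 2008.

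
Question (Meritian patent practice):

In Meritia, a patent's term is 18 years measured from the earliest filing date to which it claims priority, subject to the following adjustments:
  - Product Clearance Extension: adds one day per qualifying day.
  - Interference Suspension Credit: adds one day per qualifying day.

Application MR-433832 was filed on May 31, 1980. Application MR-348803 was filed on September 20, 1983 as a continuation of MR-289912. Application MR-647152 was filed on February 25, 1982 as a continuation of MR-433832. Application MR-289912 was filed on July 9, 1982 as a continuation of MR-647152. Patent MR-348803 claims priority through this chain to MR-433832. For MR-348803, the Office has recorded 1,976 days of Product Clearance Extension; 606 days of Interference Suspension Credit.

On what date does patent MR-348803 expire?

2005-06-25

Earliest priority filing: 31 May 1980.
Base term: 31 May 1980 + 18 years → 31 May 1998.
Product Clearance Extension: +1976 days → 28 October 2003.
Interference Suspension Credit: +606 days → 25 June 2005.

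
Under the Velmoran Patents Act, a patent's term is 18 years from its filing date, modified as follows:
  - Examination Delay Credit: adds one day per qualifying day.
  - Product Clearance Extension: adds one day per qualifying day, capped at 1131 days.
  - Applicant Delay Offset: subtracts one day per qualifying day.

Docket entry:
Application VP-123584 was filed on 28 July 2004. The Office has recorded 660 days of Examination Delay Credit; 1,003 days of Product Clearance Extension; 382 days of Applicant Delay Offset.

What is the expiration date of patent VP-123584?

2026-01-29

Base term: filing date + 18 years → 28 July 2022.
Examination Delay Credit: +660 days → 18 May 2024.
Product Clearance Extension: 1003 days (within the 1131-day cap) → +1003 days → 15 February 2027.
Applicant Delay Offset: −382 days → 29 January 2026.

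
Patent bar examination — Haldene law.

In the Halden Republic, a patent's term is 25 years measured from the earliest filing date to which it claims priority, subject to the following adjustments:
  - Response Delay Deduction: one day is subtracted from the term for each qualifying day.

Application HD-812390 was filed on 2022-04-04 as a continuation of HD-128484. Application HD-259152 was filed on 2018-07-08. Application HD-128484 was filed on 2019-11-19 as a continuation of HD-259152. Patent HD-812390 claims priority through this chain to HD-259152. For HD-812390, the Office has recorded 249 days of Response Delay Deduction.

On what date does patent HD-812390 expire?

November 1, 2042

Earliest priority filing: 8 July 2018.
Base term: 8 July 2018 + 25 years → 8 July 2043.
Response Delay Deduction: −249 days → 1 November 2042.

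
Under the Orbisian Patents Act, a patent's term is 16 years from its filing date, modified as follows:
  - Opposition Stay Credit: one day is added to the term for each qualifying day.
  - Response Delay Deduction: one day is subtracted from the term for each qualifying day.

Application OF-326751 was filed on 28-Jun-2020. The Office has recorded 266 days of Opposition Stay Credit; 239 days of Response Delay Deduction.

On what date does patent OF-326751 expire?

July 25, 2036

Base term: filing date + 16 years → 28 June 2036.
Opposition Stay Credit: +266 days → 21 March 2037.
Response Delay Deduction: −239 days → 25 July 2036.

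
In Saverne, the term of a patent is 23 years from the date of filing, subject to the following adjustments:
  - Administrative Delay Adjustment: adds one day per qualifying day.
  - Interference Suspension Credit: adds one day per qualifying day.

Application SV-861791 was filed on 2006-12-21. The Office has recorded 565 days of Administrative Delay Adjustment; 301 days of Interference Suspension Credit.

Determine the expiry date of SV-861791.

Base term: filing date + 23 years → 21 December 2029.
Administrative Delay Adjustment: +565 days → 9 July 2031.
Interference Suspension Credit: +301 days → 5 May 2032.

2032-05-05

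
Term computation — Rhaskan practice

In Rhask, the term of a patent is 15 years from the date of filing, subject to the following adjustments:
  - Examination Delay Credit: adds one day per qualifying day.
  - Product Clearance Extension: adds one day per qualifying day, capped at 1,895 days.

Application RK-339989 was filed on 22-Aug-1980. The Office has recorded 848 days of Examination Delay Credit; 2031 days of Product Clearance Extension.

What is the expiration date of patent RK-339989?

February 24, 2003

Base term: filing date + 15 years → 22 August 1995.
Examination Delay Credit: +848 days → 17 December 1997.
Product Clearance Extension: 2031 days claimed exceeds the 1895-day cap, so +1895 days → 24 February 2003.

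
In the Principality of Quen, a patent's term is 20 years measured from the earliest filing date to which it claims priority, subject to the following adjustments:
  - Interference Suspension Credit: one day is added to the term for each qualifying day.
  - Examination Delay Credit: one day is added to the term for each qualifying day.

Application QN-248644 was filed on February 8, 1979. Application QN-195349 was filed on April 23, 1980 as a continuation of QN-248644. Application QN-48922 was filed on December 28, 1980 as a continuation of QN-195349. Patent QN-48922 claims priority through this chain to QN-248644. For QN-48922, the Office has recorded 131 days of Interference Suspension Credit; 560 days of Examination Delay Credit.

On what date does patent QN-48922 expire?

2000-12-30

Earliest priority filing: 8 February 1979.
Base term: 8 February 1979 + 20 years → 8 February 1999.
Interference Suspension Credit: +131 days → 19 June 1999.
Examination Delay Credit: +560 days → 30 December 2000.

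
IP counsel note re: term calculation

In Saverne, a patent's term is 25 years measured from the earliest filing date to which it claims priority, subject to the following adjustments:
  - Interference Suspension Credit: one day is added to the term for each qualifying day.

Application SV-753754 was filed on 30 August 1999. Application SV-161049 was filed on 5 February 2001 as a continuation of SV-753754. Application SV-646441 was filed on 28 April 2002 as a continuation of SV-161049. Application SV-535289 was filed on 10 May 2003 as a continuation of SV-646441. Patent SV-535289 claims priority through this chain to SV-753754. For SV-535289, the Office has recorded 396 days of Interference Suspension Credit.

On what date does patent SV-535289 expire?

Earliest priority filing: 30 August 1999.
Base term: 30 August 1999 + 25 years → 30 August 2024.
Interference Suspension Credit: +396 days → 30 September 2025.

2025-09-30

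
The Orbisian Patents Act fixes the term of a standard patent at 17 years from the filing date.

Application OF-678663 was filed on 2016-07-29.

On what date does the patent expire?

Filing date + 17 years → 29 July 2033.

July 29, 2033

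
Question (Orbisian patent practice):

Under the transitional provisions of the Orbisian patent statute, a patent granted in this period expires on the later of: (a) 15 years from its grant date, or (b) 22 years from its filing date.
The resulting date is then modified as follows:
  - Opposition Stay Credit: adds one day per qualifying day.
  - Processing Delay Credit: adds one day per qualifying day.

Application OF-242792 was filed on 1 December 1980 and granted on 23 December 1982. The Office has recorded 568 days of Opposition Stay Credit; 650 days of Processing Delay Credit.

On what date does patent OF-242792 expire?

(a) grant + 15 years → 23 December 1997.
(b) filing + 22 years → 1 December 2002.
Later of the two: 1 December 2002.
Opposition Stay Credit: +568 days → 21 June 2004.
Processing Delay Credit: +650 days → 2 April 2006.

2006-04-02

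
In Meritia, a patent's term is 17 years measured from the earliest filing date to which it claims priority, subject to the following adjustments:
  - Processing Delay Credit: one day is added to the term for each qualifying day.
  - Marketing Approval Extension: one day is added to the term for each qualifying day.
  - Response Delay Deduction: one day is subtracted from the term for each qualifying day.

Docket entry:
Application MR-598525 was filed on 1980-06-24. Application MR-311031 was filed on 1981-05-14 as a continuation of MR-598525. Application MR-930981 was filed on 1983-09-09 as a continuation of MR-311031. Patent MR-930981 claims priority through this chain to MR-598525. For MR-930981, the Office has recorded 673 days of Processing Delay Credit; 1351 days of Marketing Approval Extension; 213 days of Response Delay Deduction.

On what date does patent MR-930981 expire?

Earliest priority filing: 24 June 1980.
Base term: 24 June 1980 + 17 years → 24 June 1997.
Processing Delay Credit: +673 days → 28 April 1999.
Marketing Approval Extension: +1351 days → 8 January 2003.
Response Delay Deduction: −213 days → 9 June 2002.

June 9, 2002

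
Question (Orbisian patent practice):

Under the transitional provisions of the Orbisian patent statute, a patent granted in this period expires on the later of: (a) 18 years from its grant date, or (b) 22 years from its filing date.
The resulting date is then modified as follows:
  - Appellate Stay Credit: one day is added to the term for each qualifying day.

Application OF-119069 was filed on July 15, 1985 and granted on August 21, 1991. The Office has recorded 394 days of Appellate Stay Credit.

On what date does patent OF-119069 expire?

September 19, 2010

(a) grant + 18 years → 21 August 2009.
(b) filing + 22 years → 15 July 2007.
Later of the two: 21 August 2009.
Appellate Stay Credit: +394 days → 19 September 2010.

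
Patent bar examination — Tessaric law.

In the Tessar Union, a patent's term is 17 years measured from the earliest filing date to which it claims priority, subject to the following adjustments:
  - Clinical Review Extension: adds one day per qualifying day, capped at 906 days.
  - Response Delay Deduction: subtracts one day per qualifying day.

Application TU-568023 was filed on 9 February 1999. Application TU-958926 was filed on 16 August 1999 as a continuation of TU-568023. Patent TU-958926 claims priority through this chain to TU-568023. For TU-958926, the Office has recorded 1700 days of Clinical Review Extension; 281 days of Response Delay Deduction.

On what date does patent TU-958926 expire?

October 26, 2017

Earliest priority filing: 9 February 1999.
Base term: 9 February 1999 + 17 years → 9 February 2016.
Clinical Review Extension: 1700 days claimed exceeds the 906-day cap, so +906 days → 3 August 2018.
Response Delay Deduction: −281 days → 26 October 2017.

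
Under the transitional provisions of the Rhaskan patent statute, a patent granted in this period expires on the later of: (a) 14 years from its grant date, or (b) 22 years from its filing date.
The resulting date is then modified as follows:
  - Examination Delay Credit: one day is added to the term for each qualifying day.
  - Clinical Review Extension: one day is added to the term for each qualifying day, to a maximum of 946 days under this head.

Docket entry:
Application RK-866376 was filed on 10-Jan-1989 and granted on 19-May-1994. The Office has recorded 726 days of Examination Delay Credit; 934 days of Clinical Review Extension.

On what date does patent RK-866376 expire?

(a) grant + 14 years → 19 May 2008.
(b) filing + 22 years → 10 January 2011.
Later of the two: 10 January 2011.
Examination Delay Credit: +726 days → 5 January 2013.
Clinical Review Extension: 934 days (within the 946-day cap) → +934 days → 28 July 2015.

July 28, 2015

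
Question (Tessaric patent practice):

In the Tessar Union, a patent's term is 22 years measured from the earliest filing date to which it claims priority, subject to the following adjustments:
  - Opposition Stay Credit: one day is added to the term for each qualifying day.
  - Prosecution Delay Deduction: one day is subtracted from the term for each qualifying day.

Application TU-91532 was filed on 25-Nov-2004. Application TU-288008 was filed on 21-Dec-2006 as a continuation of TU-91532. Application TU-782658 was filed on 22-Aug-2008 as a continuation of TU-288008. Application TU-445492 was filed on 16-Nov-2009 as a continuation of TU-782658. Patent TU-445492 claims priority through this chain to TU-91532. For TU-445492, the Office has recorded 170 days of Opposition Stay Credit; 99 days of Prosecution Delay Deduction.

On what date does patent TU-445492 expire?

Earliest priority filing: 25 November 2004.
Base term: 25 November 2004 + 22 years → 25 November 2026.
Opposition Stay Credit: +170 days → 14 May 2027.
Prosecution Delay Deduction: −99 days → 4 February 2027.

2027-02-04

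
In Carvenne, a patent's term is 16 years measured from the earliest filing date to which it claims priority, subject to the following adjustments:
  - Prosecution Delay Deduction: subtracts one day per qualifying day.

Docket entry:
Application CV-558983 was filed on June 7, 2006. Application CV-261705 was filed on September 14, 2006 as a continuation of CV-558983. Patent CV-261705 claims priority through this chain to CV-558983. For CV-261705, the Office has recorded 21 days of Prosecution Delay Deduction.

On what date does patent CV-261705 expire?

Earliest priority filing: 7 June 2006.
Base term: 7 June 2006 + 16 years → 7 June 2022.
Prosecution Delay Deduction: −21 days → 17 May 2022.

May 17, 2022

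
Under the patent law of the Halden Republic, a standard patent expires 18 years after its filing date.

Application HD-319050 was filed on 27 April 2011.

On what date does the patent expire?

Filing date + 18 years → 27 April 2029.

April 27, 2029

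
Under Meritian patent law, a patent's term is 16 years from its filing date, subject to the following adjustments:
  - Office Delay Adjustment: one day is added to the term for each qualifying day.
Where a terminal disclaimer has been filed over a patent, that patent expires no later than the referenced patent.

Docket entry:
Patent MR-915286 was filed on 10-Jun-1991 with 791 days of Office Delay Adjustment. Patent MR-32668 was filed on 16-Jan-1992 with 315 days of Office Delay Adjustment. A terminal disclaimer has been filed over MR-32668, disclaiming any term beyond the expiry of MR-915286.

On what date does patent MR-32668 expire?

2008-11-26

Natural term of MR-32668:
  Base: filing + 16 years → 16 January 2008.
  Office Delay Adjustment: +315 days → 26 November 2008.
Expiry of referenced patent MR-915286:
  Base: filing + 16 years → 10 June 2007.
  Office Delay Adjustment: +791 days → 9 August 2009.
Terminal disclaimer: MR-32668 expires on the earlier of 26 November 2008 and 9 August 2009.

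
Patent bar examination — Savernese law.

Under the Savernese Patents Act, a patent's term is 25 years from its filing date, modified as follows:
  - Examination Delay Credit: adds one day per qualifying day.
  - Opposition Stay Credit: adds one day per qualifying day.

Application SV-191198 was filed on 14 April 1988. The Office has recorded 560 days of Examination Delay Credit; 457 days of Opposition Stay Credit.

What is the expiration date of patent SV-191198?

Base term: filing date + 25 years → 14 April 2013.
Examination Delay Credit: +560 days → 26 October 2014.
Opposition Stay Credit: +457 days → 26 January 2016.

2016-01-26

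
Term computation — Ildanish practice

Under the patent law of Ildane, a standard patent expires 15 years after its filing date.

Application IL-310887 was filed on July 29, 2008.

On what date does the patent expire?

July 29, 2023

Filing date + 15 years → 29 July 2023.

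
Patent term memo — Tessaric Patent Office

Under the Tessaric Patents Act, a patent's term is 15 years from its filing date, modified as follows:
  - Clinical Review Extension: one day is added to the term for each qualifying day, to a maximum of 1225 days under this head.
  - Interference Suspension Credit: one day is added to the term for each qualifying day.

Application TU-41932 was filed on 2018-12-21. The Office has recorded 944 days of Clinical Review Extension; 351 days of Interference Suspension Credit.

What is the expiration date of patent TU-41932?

Base term: filing date + 15 years → 21 December 2033.
Clinical Review Extension: 944 days (within the 1225-day cap) → +944 days → 22 July 2036.
Interference Suspension Credit: +351 days → 8 July 2037.

July 8, 2037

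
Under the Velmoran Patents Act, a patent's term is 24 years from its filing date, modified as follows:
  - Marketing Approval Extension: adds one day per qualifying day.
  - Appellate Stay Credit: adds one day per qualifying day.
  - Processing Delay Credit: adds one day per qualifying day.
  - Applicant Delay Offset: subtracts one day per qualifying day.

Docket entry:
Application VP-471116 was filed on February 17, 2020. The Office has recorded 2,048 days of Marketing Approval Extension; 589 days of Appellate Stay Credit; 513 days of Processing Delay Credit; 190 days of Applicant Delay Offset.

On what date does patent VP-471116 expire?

March 26, 2052

Base term: filing date + 24 years → 17 February 2044.
Marketing Approval Extension: +2048 days → 26 September 2049.
Appellate Stay Credit: +589 days → 8 May 2051.
Processing Delay Credit: +513 days → 2 October 2052.
Applicant Delay Offset: −190 days → 26 March 2052.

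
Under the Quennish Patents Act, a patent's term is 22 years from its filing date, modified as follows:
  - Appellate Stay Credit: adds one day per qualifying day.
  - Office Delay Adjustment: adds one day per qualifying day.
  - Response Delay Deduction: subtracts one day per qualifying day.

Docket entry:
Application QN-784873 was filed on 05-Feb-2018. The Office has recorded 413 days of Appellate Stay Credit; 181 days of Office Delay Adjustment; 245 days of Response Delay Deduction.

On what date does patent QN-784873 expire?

January 19, 2041

Base term: filing date + 22 years → 5 February 2040.
Appellate Stay Credit: +413 days → 24 March 2041.
Office Delay Adjustment: +181 days → 21 September 2041.
Response Delay Deduction: −245 days → 19 January 2041.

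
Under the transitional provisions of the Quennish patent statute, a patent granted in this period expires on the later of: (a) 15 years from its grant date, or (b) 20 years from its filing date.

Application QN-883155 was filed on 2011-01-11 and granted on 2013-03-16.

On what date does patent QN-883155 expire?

January 11, 2031

(a) grant + 15 years → 16 March 2028.
(b) filing + 20 years → 11 January 2031.
Later of the two: 11 January 2031.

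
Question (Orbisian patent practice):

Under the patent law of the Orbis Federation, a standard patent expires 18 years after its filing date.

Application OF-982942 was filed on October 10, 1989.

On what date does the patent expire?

Filing date + 18 years → 10 October 2007.

October 10, 2007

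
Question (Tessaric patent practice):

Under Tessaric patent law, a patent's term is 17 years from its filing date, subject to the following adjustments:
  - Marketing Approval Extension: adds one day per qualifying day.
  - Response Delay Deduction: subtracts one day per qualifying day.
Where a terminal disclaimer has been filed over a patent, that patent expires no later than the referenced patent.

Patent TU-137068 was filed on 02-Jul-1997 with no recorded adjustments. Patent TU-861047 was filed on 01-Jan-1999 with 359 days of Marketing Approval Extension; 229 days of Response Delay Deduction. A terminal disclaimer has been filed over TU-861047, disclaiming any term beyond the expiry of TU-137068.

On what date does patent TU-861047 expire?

July 2, 2014

Natural term of TU-861047:
  Base: filing + 17 years → 1 January 2016.
  Marketing Approval Extension: +359 days → 25 December 2016.
  Response Delay Deduction: −229 days → 10 May 2016.
Expiry of referenced patent TU-137068:
  Base: filing + 17 years → 2 July 2014.
Terminal disclaimer: TU-861047 expires on the earlier of 10 May 2016 and 2 July 2014.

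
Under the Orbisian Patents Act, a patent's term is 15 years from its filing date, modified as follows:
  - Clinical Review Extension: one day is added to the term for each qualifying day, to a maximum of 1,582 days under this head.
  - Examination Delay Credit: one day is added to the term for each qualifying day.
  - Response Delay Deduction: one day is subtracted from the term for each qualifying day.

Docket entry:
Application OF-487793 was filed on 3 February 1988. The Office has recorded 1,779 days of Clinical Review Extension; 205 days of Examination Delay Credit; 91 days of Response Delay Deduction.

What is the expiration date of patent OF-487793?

Base term: filing date + 15 years → 3 February 2003.
Clinical Review Extension: 1779 days claimed exceeds the 1582-day cap, so +1582 days → 4 June 2007.
Examination Delay Credit: +205 days → 26 December 2007.
Response Delay Deduction: −91 days → 26 September 2007.

2007-09-26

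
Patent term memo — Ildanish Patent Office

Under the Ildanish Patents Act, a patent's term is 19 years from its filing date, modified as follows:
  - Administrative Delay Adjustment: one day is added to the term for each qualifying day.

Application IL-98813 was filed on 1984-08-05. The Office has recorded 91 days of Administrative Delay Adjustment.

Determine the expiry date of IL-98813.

Base term: filing date + 19 years → 5 August 2003.
Administrative Delay Adjustment: +91 days → 4 November 2003.

2003-11-04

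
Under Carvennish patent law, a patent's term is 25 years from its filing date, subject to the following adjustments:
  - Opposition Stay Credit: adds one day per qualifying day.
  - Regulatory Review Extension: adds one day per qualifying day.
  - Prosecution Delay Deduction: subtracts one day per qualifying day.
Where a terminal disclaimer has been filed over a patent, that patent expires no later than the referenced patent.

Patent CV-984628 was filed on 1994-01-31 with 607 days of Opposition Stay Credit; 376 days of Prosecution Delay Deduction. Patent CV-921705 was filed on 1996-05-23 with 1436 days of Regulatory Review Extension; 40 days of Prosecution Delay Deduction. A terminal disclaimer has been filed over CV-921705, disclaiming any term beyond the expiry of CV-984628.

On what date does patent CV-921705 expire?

Natural term of CV-921705:
  Base: filing + 25 years → 23 May 2021.
  Regulatory Review Extension: +1436 days → 28 April 2025.
  Prosecution Delay Deduction: −40 days → 19 March 2025.
Expiry of referenced patent CV-984628:
  Base: filing + 25 years → 31 January 2019.
  Opposition Stay Credit: +607 days → 29 September 2020.
  Prosecution Delay Deduction: −376 days → 19 September 2019.
Terminal disclaimer: CV-921705 expires on the earlier of 19 March 2025 and 19 September 2019.

September 19, 2019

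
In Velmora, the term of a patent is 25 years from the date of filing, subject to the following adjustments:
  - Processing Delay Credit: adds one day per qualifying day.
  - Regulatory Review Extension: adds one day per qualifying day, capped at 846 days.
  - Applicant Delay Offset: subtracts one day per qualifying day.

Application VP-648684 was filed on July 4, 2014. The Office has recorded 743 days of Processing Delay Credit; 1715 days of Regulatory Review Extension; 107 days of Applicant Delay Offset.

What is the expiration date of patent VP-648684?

Base term: filing date + 25 years → 4 July 2039.
Processing Delay Credit: +743 days → 16 July 2041.
Regulatory Review Extension: 1715 days claimed exceeds the 846-day cap, so +846 days → 9 November 2043.
Applicant Delay Offset: −107 days → 25 July 2043.

2043-07-25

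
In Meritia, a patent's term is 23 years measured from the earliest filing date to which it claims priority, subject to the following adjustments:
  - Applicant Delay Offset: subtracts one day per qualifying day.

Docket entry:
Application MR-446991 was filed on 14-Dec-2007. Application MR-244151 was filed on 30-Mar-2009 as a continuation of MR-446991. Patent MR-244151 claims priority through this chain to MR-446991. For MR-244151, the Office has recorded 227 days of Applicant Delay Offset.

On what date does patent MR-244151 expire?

May 1, 2030

Earliest priority filing: 14 December 2007.
Base term: 14 December 2007 + 23 years → 14 December 2030.
Applicant Delay Offset: −227 days → 1 May 2030.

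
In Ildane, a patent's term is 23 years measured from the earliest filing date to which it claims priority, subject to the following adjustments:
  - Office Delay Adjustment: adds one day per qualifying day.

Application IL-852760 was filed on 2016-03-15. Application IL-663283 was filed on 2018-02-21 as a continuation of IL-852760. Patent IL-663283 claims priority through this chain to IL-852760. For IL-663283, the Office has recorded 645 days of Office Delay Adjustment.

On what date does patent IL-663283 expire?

Earliest priority filing: 15 March 2016.
Base term: 15 March 2016 + 23 years → 15 March 2039.
Office Delay Adjustment: +645 days → 19 December 2040.

2040-12-19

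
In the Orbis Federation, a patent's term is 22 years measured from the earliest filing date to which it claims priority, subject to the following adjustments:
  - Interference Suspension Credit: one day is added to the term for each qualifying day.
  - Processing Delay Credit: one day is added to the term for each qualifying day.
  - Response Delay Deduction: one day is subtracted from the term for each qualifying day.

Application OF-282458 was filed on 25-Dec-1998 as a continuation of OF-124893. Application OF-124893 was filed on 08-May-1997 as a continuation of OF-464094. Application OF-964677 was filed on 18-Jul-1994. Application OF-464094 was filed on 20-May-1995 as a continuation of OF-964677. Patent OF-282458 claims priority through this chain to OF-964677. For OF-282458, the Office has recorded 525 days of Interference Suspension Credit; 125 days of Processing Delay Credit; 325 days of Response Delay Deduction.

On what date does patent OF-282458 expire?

2017-06-08

Earliest priority filing: 18 July 1994.
Base term: 18 July 1994 + 22 years → 18 July 2016.
Interference Suspension Credit: +525 days → 25 December 2017.
Processing Delay Credit: +125 days → 29 April 2018.
Response Delay Deduction: −325 days → 8 June 2017.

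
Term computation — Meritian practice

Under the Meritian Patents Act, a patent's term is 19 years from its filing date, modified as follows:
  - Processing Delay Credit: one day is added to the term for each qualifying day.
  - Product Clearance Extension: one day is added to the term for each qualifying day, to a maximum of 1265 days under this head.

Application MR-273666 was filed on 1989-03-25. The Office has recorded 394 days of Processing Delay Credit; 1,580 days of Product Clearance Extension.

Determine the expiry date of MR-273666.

October 9, 2012

Base term: filing date + 19 years → 25 March 2008.
Processing Delay Credit: +394 days → 23 April 2009.
Product Clearance Extension: 1580 days claimed exceeds the 1265-day cap, so +1265 days → 9 October 2012.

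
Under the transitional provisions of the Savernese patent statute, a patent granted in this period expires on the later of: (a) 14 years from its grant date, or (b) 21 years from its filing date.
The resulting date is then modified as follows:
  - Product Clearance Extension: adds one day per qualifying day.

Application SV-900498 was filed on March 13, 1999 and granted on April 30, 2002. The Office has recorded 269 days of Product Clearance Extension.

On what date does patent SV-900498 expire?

(a) grant + 14 years → 30 April 2016.
(b) filing + 21 years → 13 March 2020.
Later of the two: 13 March 2020.
Product Clearance Extension: +269 days → 7 December 2020.

December 7, 2020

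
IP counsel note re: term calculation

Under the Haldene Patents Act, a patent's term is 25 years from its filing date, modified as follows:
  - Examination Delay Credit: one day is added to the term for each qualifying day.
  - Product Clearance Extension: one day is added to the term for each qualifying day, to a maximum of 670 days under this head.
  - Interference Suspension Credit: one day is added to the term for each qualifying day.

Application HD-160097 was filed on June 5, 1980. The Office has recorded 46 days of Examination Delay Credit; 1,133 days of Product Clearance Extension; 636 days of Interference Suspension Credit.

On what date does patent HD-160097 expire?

2009-02-16

Base term: filing date + 25 years → 5 June 2005.
Examination Delay Credit: +46 days → 21 July 2005.
Product Clearance Extension: 1133 days claimed exceeds the 670-day cap, so +670 days → 22 May 2007.
Interference Suspension Credit: +636 days → 16 February 2009.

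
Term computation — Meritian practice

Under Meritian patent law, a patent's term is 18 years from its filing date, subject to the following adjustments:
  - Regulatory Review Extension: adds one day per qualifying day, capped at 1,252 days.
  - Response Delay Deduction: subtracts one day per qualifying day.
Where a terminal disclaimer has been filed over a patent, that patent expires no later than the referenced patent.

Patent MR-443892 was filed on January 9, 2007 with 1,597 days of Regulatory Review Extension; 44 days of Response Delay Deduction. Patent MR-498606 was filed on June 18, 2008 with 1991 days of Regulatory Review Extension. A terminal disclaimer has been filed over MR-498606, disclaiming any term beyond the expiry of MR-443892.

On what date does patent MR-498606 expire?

Natural term of MR-498606:
  Base: filing + 18 years → 18 June 2026.
  Regulatory Review Extension: 1991 days claimed exceeds the 1252-day cap, so +1252 days → 21 November 2029.
Expiry of referenced patent MR-443892:
  Base: filing + 18 years → 9 January 2025.
  Regulatory Review Extension: 1597 days claimed exceeds the 1252-day cap, so +1252 days → 14 June 2028.
  Response Delay Deduction: −44 days → 1 May 2028.
Terminal disclaimer: MR-498606 expires on the earlier of 21 November 2029 and 1 May 2028.

May 1, 2028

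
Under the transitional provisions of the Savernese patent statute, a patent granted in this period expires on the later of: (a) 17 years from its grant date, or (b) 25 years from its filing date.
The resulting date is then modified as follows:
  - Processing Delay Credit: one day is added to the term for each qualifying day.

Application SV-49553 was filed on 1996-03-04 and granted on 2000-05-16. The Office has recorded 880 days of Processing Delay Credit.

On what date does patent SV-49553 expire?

August 1, 2023

(a) grant + 17 years → 16 May 2017.
(b) filing + 25 years → 4 March 2021.
Later of the two: 4 March 2021.
Processing Delay Credit: +880 days → 1 August 2023.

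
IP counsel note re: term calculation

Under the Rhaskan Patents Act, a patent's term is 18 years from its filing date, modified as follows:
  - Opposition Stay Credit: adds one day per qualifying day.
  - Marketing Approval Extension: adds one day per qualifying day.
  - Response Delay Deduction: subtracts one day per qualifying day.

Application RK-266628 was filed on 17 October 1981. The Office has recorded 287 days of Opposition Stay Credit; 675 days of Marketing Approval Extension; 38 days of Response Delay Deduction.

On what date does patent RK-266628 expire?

Base term: filing date + 18 years → 17 October 1999.
Opposition Stay Credit: +287 days → 30 July 2000.
Marketing Approval Extension: +675 days → 5 June 2002.
Response Delay Deduction: −38 days → 28 April 2002.

April 28, 2002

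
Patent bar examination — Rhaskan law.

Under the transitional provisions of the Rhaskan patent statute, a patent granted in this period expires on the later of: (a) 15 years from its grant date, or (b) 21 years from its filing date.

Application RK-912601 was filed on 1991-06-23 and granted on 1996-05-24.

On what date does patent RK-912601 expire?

(a) grant + 15 years → 24 May 2011.
(b) filing + 21 years → 23 June 2012.
Later of the two: 23 June 2012.

2012-06-23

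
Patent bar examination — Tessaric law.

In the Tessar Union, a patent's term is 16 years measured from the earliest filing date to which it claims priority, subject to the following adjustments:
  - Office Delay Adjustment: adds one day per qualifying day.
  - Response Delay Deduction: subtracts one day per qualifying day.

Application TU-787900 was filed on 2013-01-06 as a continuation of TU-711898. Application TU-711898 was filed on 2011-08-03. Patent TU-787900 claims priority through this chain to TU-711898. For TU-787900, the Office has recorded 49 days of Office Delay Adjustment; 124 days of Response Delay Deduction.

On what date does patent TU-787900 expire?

Earliest priority filing: 3 August 2011.
Base term: 3 August 2011 + 16 years → 3 August 2027.
Office Delay Adjustment: +49 days → 21 September 2027.
Response Delay Deduction: −124 days → 20 May 2027.

May 20, 2027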